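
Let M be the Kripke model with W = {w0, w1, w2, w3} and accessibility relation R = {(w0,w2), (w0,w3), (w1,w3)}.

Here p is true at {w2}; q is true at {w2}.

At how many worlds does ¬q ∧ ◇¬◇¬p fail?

w0: ¬q is T, ◇¬◇¬p is T. ✓
w1: ¬q is T, ◇¬◇¬p is T. ✓
w2: ¬q is F, ◇¬◇¬p is F. ✗
w3: ¬q is T, ◇¬◇¬p is F. ✗
Satisfying worlds: {w0, w1}.
So ¬q ∧ ◇¬◇¬p fails at the other 2 worlds.

2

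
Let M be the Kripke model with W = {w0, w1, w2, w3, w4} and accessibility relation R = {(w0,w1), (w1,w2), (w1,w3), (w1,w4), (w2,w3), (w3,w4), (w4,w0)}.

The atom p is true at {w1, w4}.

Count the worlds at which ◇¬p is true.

3

w0: successors {w1}; ¬p there: w1:F. ✗
w1: successors {w2, w3, w4}; ¬p there: w2:T, w3:T, w4:F. ✓
w2: successors {w3}; ¬p there: w3:T. ✓
w3: successors {w4}; ¬p there: w4:F. ✗
w4: successors {w0}; ¬p there: w0:T. ✓
Satisfying worlds: {w1, w2, w4}.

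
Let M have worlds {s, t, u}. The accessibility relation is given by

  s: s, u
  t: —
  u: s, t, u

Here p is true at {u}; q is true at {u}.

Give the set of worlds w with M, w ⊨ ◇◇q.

s: successors {s, u}; ◇q there: s:T, u:T. ✓
t: no successors, so ◇◇q fails. ✗
u: successors {s, t, u}; ◇q there: s:T, t:F, u:T. ✓

{s, u}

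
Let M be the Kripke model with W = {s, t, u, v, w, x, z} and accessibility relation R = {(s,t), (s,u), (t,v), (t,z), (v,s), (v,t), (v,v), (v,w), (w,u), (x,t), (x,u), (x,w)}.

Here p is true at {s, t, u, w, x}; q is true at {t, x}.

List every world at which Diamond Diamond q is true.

s: successors {t, u}; Diamond q there: t:F, u:F. ✗
t: successors {v, z}; Diamond q there: v:T, z:F. ✓
u: no successors, so Diamond Diamond q fails. ✗
v: successors {s, t, v, w}; Diamond q there: s:T, t:F, v:T, w:F. ✓
w: successors {u}; Diamond q there: u:F. ✗
x: successors {t, u, w}; Diamond q there: t:F, u:F, w:F. ✗
z: no successors, so Diamond Diamond q fails. ✗

{t, v}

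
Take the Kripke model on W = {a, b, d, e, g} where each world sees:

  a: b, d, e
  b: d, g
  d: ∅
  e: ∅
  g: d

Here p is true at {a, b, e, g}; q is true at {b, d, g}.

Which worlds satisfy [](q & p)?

a: successors {b, d, e}; q & p there: b:T, d:F, e:F. ✗
b: successors {d, g}; q & p there: d:F, g:T. ✗
d: no successors, so [](q & p) holds vacuously. ✓
e: no successors, so [](q & p) holds vacuously. ✓
g: successors {d}; q & p there: d:F. ✗

{d, e}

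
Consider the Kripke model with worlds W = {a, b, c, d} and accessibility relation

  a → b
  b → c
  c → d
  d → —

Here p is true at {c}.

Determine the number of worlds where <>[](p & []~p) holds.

2

a: successors {b}; [](p & []~p) there: b:T. ✓
b: successors {c}; [](p & []~p) there: c:F. ✗
c: successors {d}; [](p & []~p) there: d:T. ✓
d: no successors, so <>[](p & []~p) fails. ✗
Satisfying worlds: {a, c}.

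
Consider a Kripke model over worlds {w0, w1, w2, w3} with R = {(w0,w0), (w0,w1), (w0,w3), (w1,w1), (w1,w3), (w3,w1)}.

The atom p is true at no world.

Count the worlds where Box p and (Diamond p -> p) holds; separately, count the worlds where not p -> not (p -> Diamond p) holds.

1 and 0

For Box p and (Diamond p -> p):
w0: Box p is F, Diamond p -> p is T. ✗
w1: Box p is F, Diamond p -> p is T. ✗
w2: Box p is T, Diamond p -> p is T. ✓
w3: Box p is F, Diamond p -> p is T. ✗
— 1 world.
For not p -> not (p -> Diamond p):
w0: not p is T, not (p -> Diamond p) is F. ✗
w1: not p is T, not (p -> Diamond p) is F. ✗
w2: not p is T, not (p -> Diamond p) is F. ✗
w3: not p is T, not (p -> Diamond p) is F. ✗
— 0 worlds.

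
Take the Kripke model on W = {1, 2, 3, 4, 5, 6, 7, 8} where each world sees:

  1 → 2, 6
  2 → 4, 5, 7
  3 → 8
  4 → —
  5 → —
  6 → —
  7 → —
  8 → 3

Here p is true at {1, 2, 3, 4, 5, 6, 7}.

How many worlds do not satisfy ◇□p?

5

1: successors {2, 6}; □p there: 2:T, 6:T. ✓
2: successors {4, 5, 7}; □p there: 4:T, 5:T, 7:T. ✓
3: successors {8}; □p there: 8:T. ✓
4: no successors, so ◇□p fails. ✗
5: no successors, so ◇□p fails. ✗
6: no successors, so ◇□p fails. ✗
7: no successors, so ◇□p fails. ✗
8: successors {3}; □p there: 3:F. ✗
Satisfying worlds: {1, 2, 3}.
So ◇□p fails at the other 5 worlds.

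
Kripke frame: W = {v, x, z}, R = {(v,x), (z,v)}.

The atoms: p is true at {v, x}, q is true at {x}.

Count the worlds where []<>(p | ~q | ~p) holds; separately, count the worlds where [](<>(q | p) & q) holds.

2 and 1

For []<>(p | ~q | ~p):
v: successors {x}; <>(p | ~q | ~p) there: x:F. ✗
x: no successors, so []<>(p | ~q | ~p) holds vacuously. ✓
z: successors {v}; <>(p | ~q | ~p) there: v:T. ✓
— 2 worlds.
For [](<>(q | p) & q):
v: successors {x}; <>(q | p) & q there: x:F. ✗
x: no successors, so [](<>(q | p) & q) holds vacuously. ✓
z: successors {v}; <>(q | p) & q there: v:F. ✗
— 1 world.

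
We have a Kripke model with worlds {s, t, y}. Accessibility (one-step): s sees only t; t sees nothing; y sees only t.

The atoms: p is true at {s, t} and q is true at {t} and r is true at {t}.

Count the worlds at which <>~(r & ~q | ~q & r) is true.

2

s: successors {t}; ~(r & ~q | ~q & r) there: t:T. ✓
t: no successors, so <>~(r & ~q | ~q & r) fails. ✗
y: successors {t}; ~(r & ~q | ~q & r) there: t:T. ✓
Satisfying worlds: {s, y}.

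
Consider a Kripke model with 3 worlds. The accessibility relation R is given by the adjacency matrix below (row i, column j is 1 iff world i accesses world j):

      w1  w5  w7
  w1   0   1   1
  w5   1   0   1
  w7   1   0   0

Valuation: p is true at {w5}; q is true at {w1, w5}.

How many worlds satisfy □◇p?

w1: successors {w5, w7}; ◇p there: w5:F, w7:F. ✗
w5: successors {w1, w7}; ◇p there: w1:T, w7:F. ✗
w7: successors {w1}; ◇p there: w1:T. ✓
Satisfying worlds: {w7}.

1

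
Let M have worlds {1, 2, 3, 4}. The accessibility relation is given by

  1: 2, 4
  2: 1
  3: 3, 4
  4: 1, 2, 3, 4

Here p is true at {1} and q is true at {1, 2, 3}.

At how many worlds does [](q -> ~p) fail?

2

1: successors {2, 4}; q -> ~p there: 2:T, 4:T. ✓
2: successors {1}; q -> ~p there: 1:F. ✗
3: successors {3, 4}; q -> ~p there: 3:T, 4:T. ✓
4: successors {1, 2, 3, 4}; q -> ~p there: 1:F, 2:T, 3:T, 4:T. ✗
Satisfying worlds: {1, 3}.
So [](q -> ~p) fails at the other 2 worlds.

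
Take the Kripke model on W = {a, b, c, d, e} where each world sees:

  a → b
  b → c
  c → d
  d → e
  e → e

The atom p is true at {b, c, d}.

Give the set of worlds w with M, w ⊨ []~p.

{d, e}

a: successors {b}; ~p there: b:F. ✗
b: successors {c}; ~p there: c:F. ✗
c: successors {d}; ~p there: d:F. ✗
d: successors {e}; ~p there: e:T. ✓
e: successors {e}; ~p there: e:T. ✓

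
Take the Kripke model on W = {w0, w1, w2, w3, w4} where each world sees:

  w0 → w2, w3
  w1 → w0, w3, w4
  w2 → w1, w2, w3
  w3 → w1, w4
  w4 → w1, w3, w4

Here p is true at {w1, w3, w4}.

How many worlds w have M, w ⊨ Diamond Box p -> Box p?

w0: Diamond Box p is T, Box p is F. ✗
w1: Diamond Box p is T, Box p is F. ✗
w2: Diamond Box p is T, Box p is F. ✗
w3: Diamond Box p is T, Box p is T. ✓
w4: Diamond Box p is T, Box p is T. ✓
Satisfying worlds: {w3, w4}.

2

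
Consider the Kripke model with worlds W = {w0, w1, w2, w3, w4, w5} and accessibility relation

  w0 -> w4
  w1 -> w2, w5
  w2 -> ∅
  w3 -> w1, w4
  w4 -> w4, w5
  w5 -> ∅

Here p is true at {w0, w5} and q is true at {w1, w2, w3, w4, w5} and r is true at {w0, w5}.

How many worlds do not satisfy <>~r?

w0: successors {w4}; ~r there: w4:T. ✓
w1: successors {w2, w5}; ~r there: w2:T, w5:F. ✓
w2: no successors, so <>~r fails. ✗
w3: successors {w1, w4}; ~r there: w1:T, w4:T. ✓
w4: successors {w4, w5}; ~r there: w4:T, w5:F. ✓
w5: no successors, so <>~r fails. ✗
Satisfying worlds: {w0, w1, w3, w4}.
So <>~r fails at the other 2 worlds.

2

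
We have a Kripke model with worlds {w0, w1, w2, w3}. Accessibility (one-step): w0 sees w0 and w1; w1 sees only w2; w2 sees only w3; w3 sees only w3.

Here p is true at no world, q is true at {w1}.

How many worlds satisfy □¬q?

w0: successors {w0, w1}; ¬q there: w0:T, w1:F. ✗
w1: successors {w2}; ¬q there: w2:T. ✓
w2: successors {w3}; ¬q there: w3:T. ✓
w3: successors {w3}; ¬q there: w3:T. ✓
Satisfying worlds: {w1, w2, w3}.

3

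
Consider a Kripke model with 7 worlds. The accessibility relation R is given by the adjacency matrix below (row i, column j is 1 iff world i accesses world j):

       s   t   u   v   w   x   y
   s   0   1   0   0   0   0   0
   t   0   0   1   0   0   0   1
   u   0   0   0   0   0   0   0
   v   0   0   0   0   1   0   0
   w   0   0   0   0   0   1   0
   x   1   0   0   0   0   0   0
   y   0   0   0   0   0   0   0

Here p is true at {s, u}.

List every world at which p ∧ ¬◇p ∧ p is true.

s: p ∧ ¬◇p is T, p is T. ✓
t: p ∧ ¬◇p is F, p is F. ✗
u: p ∧ ¬◇p is T, p is T. ✓
v: p ∧ ¬◇p is F, p is F. ✗
w: p ∧ ¬◇p is F, p is F. ✗
x: p ∧ ¬◇p is F, p is F. ✗
y: p ∧ ¬◇p is F, p is F. ✗

{s, u}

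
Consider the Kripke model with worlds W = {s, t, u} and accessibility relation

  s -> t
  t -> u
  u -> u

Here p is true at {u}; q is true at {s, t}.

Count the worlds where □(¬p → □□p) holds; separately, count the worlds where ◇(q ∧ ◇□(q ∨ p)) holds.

3 and 1

For □(¬p → □□p):
s: successors {t}; ¬p → □□p there: t:T. ✓
t: successors {u}; ¬p → □□p there: u:T. ✓
u: successors {u}; ¬p → □□p there: u:T. ✓
— 3 worlds.
For ◇(q ∧ ◇□(q ∨ p)):
s: successors {t}; q ∧ ◇□(q ∨ p) there: t:T. ✓
t: successors {u}; q ∧ ◇□(q ∨ p) there: u:F. ✗
u: successors {u}; q ∧ ◇□(q ∨ p) there: u:F. ✗
— 1 world.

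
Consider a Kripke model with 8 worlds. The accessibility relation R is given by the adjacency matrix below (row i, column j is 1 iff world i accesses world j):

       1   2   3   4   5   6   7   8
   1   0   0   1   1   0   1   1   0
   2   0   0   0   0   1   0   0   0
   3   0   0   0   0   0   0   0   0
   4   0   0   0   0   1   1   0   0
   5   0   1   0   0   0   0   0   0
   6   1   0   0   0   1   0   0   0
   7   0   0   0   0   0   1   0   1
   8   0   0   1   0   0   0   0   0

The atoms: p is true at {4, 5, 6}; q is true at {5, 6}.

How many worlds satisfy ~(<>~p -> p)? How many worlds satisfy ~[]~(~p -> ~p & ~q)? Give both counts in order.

3 and 7

For ~(<>~p -> p):
1: <>~p -> p is F. ✓
2: <>~p -> p is T. ✗
3: <>~p -> p is T. ✗
4: <>~p -> p is T. ✗
5: <>~p -> p is T. ✗
6: <>~p -> p is T. ✗
7: <>~p -> p is F. ✓
8: <>~p -> p is F. ✓
— 3 worlds.
For ~[]~(~p -> ~p & ~q):
1: []~(~p -> ~p & ~q) is F. ✓
2: []~(~p -> ~p & ~q) is F. ✓
3: []~(~p -> ~p & ~q) is T. ✗
4: []~(~p -> ~p & ~q) is F. ✓
5: []~(~p -> ~p & ~q) is F. ✓
6: []~(~p -> ~p & ~q) is F. ✓
7: []~(~p -> ~p & ~q) is F. ✓
8: []~(~p -> ~p & ~q) is F. ✓
— 7 worlds.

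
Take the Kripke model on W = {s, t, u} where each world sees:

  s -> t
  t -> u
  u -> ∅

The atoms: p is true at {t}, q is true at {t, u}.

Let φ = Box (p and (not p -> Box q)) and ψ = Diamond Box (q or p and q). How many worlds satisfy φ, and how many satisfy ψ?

2 and 2

For Box (p and (not p -> Box q)):
s: successors {t}; p and (not p -> Box q) there: t:T. ✓
t: successors {u}; p and (not p -> Box q) there: u:F. ✗
u: no successors, so Box (p and (not p -> Box q)) holds vacuously. ✓
— 2 worlds.
For Diamond Box (q or p and q):
s: successors {t}; Box (q or p and q) there: t:T. ✓
t: successors {u}; Box (q or p and q) there: u:T. ✓
u: no successors, so Diamond Box (q or p and q) fails. ✗
— 2 worlds.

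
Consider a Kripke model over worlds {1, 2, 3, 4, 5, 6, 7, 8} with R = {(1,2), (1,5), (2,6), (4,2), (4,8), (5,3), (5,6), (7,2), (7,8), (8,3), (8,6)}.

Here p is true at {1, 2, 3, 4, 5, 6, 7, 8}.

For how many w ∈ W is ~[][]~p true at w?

3

1: [][]~p is F. ✓
2: [][]~p is T. ✗
3: [][]~p is T. ✗
4: [][]~p is F. ✓
5: [][]~p is T. ✗
6: [][]~p is T. ✗
7: [][]~p is F. ✓
8: [][]~p is T. ✗
Satisfying worlds: {1, 4, 7}.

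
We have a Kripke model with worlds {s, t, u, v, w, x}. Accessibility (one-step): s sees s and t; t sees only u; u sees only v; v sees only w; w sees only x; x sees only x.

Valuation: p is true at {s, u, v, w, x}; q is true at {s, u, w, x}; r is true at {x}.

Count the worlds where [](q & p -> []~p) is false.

5

s: successors {s, t}; q & p -> []~p there: s:F, t:T. ✗
t: successors {u}; q & p -> []~p there: u:F. ✗
u: successors {v}; q & p -> []~p there: v:T. ✓
v: successors {w}; q & p -> []~p there: w:F. ✗
w: successors {x}; q & p -> []~p there: x:F. ✗
x: successors {x}; q & p -> []~p there: x:F. ✗
Satisfying worlds: {u}.
So [](q & p -> []~p) fails at the other 5 worlds.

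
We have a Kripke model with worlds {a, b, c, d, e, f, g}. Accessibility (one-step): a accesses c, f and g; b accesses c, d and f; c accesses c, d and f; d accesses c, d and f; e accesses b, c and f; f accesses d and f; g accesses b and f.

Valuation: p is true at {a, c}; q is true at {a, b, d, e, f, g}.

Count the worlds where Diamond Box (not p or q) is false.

0

a: successors {c, f, g}; Box (not p or q) there: c:F, f:T, g:T. ✓
b: successors {c, d, f}; Box (not p or q) there: c:F, d:F, f:T. ✓
c: successors {c, d, f}; Box (not p or q) there: c:F, d:F, f:T. ✓
d: successors {c, d, f}; Box (not p or q) there: c:F, d:F, f:T. ✓
e: successors {b, c, f}; Box (not p or q) there: b:F, c:F, f:T. ✓
f: successors {d, f}; Box (not p or q) there: d:F, f:T. ✓
g: successors {b, f}; Box (not p or q) there: b:F, f:T. ✓
Satisfying worlds: {a, b, c, d, e, f, g}.
So Diamond Box (not p or q) fails at the other 0 worlds.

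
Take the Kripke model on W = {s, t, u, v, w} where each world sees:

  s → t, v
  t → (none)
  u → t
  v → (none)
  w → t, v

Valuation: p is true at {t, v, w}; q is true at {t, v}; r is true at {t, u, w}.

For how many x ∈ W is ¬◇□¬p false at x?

s: ◇□¬p is T. ✗
t: ◇□¬p is F. ✓
u: ◇□¬p is T. ✗
v: ◇□¬p is F. ✓
w: ◇□¬p is T. ✗
Satisfying worlds: {t, v}.
So ¬◇□¬p fails at the other 3 worlds.

3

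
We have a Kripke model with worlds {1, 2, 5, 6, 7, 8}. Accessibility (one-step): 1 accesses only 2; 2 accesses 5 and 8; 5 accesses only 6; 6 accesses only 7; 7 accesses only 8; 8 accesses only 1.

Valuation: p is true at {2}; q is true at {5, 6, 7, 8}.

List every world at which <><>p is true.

{8}

1: successors {2}; <>p there: 2:F. ✗
2: successors {5, 8}; <>p there: 5:F, 8:F. ✗
5: successors {6}; <>p there: 6:F. ✗
6: successors {7}; <>p there: 7:F. ✗
7: successors {8}; <>p there: 8:F. ✗
8: successors {1}; <>p there: 1:T. ✓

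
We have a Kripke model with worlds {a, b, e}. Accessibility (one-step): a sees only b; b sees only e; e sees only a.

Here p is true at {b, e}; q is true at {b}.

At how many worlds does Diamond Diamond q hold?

a: successors {b}; Diamond q there: b:F. ✗
b: successors {e}; Diamond q there: e:F. ✗
e: successors {a}; Diamond q there: a:T. ✓
Satisfying worlds: {e}.

1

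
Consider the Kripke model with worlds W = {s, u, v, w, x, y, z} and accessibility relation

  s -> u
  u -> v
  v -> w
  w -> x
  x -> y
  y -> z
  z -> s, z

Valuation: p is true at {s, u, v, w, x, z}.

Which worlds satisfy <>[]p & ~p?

s: <>[]p is T, ~p is F. ✗
u: <>[]p is T, ~p is F. ✗
v: <>[]p is T, ~p is F. ✗
w: <>[]p is F, ~p is F. ✗
x: <>[]p is T, ~p is F. ✗
y: <>[]p is T, ~p is T. ✓
z: <>[]p is T, ~p is F. ✗

{y}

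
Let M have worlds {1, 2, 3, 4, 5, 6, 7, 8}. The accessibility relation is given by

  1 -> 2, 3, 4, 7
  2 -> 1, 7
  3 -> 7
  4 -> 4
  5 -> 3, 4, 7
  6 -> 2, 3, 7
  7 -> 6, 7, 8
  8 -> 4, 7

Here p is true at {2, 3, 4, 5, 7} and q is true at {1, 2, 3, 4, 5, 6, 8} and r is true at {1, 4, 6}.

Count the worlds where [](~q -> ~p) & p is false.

1: [](~q -> ~p) is F, p is F. ✗
2: [](~q -> ~p) is F, p is T. ✗
3: [](~q -> ~p) is F, p is T. ✗
4: [](~q -> ~p) is T, p is T. ✓
5: [](~q -> ~p) is F, p is T. ✗
6: [](~q -> ~p) is F, p is F. ✗
7: [](~q -> ~p) is F, p is T. ✗
8: [](~q -> ~p) is F, p is F. ✗
Satisfying worlds: {4}.
So [](~q -> ~p) & p fails at the other 7 worlds.

7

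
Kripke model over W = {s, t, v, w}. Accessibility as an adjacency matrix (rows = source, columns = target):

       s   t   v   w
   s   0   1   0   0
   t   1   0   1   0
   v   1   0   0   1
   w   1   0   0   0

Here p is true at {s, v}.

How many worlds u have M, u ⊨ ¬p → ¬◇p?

s: ¬p is F, ¬◇p is T. ✓
t: ¬p is T, ¬◇p is F. ✗
v: ¬p is F, ¬◇p is F. ✓
w: ¬p is T, ¬◇p is F. ✗
Satisfying worlds: {s, v}.

2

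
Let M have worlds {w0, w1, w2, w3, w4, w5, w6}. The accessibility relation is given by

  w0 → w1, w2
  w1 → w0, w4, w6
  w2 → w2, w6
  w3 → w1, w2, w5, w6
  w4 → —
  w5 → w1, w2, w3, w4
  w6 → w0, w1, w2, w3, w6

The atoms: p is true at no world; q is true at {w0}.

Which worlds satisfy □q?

{w4}

w0: successors {w1, w2}; q there: w1:F, w2:F. ✗
w1: successors {w0, w4, w6}; q there: w0:T, w4:F, w6:F. ✗
w2: successors {w2, w6}; q there: w2:F, w6:F. ✗
w3: successors {w1, w2, w5, w6}; q there: w1:F, w2:F, w5:F, w6:F. ✗
w4: no successors, so □q holds vacuously. ✓
w5: successors {w1, w2, w3, w4}; q there: w1:F, w2:F, w3:F, w4:F. ✗
w6: successors {w0, w1, w2, w3, w6}; q there: w0:T, w1:F, w2:F, w3:F, w6:F. ✗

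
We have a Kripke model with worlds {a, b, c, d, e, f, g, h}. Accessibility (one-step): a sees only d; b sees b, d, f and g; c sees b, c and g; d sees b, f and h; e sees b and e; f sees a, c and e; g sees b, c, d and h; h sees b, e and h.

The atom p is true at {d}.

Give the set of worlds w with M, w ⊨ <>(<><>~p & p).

a: successors {d}; <><>~p & p there: d:T. ✓
b: successors {b, d, f, g}; <><>~p & p there: b:F, d:T, f:F, g:F. ✓
c: successors {b, c, g}; <><>~p & p there: b:F, c:F, g:F. ✗
d: successors {b, f, h}; <><>~p & p there: b:F, f:F, h:F. ✗
e: successors {b, e}; <><>~p & p there: b:F, e:F. ✗
f: successors {a, c, e}; <><>~p & p there: a:F, c:F, e:F. ✗
g: successors {b, c, d, h}; <><>~p & p there: b:F, c:F, d:T, h:F. ✓
h: successors {b, e, h}; <><>~p & p there: b:F, e:F, h:F. ✗

{a, b, g}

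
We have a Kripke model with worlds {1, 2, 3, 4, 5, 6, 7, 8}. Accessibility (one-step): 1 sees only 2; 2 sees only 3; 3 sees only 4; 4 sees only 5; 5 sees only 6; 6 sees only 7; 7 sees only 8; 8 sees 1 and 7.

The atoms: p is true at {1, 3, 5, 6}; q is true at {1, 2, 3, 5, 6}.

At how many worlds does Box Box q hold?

1: successors {2}; Box q there: 2:T. ✓
2: successors {3}; Box q there: 3:F. ✗
3: successors {4}; Box q there: 4:T. ✓
4: successors {5}; Box q there: 5:T. ✓
5: successors {6}; Box q there: 6:F. ✗
6: successors {7}; Box q there: 7:F. ✗
7: successors {8}; Box q there: 8:F. ✗
8: successors {1, 7}; Box q there: 1:T, 7:F. ✗
Satisfying worlds: {1, 3, 4}.

3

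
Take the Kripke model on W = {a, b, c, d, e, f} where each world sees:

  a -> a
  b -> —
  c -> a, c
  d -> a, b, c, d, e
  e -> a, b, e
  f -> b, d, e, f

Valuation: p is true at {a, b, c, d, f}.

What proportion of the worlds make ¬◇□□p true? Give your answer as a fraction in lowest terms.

1/6

a: ◇□□p is T. ✗
b: ◇□□p is F. ✓
c: ◇□□p is T. ✗
d: ◇□□p is T. ✗
e: ◇□□p is T. ✗
f: ◇□□p is T. ✗
That's 1 of 6 worlds, so 1/6.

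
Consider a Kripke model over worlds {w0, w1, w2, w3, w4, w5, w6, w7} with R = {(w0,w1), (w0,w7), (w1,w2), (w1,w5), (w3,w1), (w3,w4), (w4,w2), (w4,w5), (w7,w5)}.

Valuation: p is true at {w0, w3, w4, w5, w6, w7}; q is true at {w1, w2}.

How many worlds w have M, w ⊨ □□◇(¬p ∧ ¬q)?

w0: successors {w1, w7}; □◇(¬p ∧ ¬q) there: w1:F, w7:F. ✗
w1: successors {w2, w5}; □◇(¬p ∧ ¬q) there: w2:T, w5:T. ✓
w2: no successors, so □□◇(¬p ∧ ¬q) holds vacuously. ✓
w3: successors {w1, w4}; □◇(¬p ∧ ¬q) there: w1:F, w4:F. ✗
w4: successors {w2, w5}; □◇(¬p ∧ ¬q) there: w2:T, w5:T. ✓
w5: no successors, so □□◇(¬p ∧ ¬q) holds vacuously. ✓
w6: no successors, so □□◇(¬p ∧ ¬q) holds vacuously. ✓
w7: successors {w5}; □◇(¬p ∧ ¬q) there: w5:T. ✓
Satisfying worlds: {w1, w2, w4, w5, w6, w7}.

6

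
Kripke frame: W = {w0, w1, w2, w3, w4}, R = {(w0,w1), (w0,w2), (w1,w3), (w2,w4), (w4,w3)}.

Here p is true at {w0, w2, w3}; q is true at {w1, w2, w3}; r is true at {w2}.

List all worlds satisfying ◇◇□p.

{w0, w2}

w0: successors {w1, w2}; ◇□p there: w1:T, w2:T. ✓
w1: successors {w3}; ◇□p there: w3:F. ✗
w2: successors {w4}; ◇□p there: w4:T. ✓
w3: no successors, so ◇◇□p fails. ✗
w4: successors {w3}; ◇□p there: w3:F. ✗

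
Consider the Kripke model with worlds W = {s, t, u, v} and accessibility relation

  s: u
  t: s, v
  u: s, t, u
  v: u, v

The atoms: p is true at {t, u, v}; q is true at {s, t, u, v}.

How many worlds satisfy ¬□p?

s: □p is T. ✗
t: □p is F. ✓
u: □p is F. ✓
v: □p is T. ✗
Satisfying worlds: {t, u}.

2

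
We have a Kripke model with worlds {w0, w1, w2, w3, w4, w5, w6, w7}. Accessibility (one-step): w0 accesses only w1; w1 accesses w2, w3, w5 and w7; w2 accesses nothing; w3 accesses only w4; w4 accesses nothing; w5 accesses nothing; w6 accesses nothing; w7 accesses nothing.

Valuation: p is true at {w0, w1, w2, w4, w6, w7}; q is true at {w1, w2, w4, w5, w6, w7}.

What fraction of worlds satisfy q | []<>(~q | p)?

7/8

w0: q is F, []<>(~q | p) is T. ✓
w1: q is T, []<>(~q | p) is F. ✓
w2: q is T, []<>(~q | p) is T. ✓
w3: q is F, []<>(~q | p) is F. ✗
w4: q is T, []<>(~q | p) is T. ✓
w5: q is T, []<>(~q | p) is T. ✓
w6: q is T, []<>(~q | p) is T. ✓
w7: q is T, []<>(~q | p) is T. ✓
That's 7 of 8 worlds, so 7/8.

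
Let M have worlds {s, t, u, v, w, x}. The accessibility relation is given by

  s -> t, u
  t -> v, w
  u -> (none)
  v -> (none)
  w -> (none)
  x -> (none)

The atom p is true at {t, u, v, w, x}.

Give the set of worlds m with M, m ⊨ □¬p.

{u, v, w, x}

s: successors {t, u}; ¬p there: t:F, u:F. ✗
t: successors {v, w}; ¬p there: v:F, w:F. ✗
u: no successors, so □¬p holds vacuously. ✓
v: no successors, so □¬p holds vacuously. ✓
w: no successors, so □¬p holds vacuously. ✓
x: no successors, so □¬p holds vacuously. ✓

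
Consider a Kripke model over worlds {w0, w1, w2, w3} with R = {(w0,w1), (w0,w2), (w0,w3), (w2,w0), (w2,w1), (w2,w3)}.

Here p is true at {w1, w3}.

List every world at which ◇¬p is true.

{w0, w2}

w0: successors {w1, w2, w3}; ¬p there: w1:F, w2:T, w3:F. ✓
w1: no successors, so ◇¬p fails. ✗
w2: successors {w0, w1, w3}; ¬p there: w0:T, w1:F, w3:F. ✓
w3: no successors, so ◇¬p fails. ✗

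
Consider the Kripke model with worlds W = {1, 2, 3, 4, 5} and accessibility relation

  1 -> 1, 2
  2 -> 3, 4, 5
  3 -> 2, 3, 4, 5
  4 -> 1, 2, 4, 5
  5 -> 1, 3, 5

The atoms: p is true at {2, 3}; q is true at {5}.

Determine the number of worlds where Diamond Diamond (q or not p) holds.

5

1: successors {1, 2}; Diamond (q or not p) there: 1:T, 2:T. ✓
2: successors {3, 4, 5}; Diamond (q or not p) there: 3:T, 4:T, 5:T. ✓
3: successors {2, 3, 4, 5}; Diamond (q or not p) there: 2:T, 3:T, 4:T, 5:T. ✓
4: successors {1, 2, 4, 5}; Diamond (q or not p) there: 1:T, 2:T, 4:T, 5:T. ✓
5: successors {1, 3, 5}; Diamond (q or not p) there: 1:T, 3:T, 5:T. ✓
Satisfying worlds: {1, 2, 3, 4, 5}.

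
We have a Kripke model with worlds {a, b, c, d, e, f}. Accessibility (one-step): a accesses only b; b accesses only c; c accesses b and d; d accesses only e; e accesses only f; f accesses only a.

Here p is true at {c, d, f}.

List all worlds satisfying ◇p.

{b, c, e}

a: successors {b}; p there: b:F. ✗
b: successors {c}; p there: c:T. ✓
c: successors {b, d}; p there: b:F, d:T. ✓
d: successors {e}; p there: e:F. ✗
e: successors {f}; p there: f:T. ✓
f: successors {a}; p there: a:F. ✗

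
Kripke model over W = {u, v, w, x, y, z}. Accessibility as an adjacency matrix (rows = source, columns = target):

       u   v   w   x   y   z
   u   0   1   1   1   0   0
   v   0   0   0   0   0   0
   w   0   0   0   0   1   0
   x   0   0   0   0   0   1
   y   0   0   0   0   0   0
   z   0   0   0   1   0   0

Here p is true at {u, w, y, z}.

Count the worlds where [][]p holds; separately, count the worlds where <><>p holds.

5 and 2

For [][]p:
u: successors {v, w, x}; []p there: v:T, w:T, x:T. ✓
v: no successors, so [][]p holds vacuously. ✓
w: successors {y}; []p there: y:T. ✓
x: successors {z}; []p there: z:F. ✗
y: no successors, so [][]p holds vacuously. ✓
z: successors {x}; []p there: x:T. ✓
— 5 worlds.
For <><>p:
u: successors {v, w, x}; <>p there: v:F, w:T, x:T. ✓
v: no successors, so <><>p fails. ✗
w: successors {y}; <>p there: y:F. ✗
x: successors {z}; <>p there: z:F. ✗
y: no successors, so <><>p fails. ✗
z: successors {x}; <>p there: x:T. ✓
— 2 worlds.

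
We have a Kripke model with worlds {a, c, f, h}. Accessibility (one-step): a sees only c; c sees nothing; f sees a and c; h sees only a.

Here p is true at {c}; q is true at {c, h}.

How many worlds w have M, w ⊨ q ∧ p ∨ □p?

2

a: q ∧ p is F, □p is T. ✓
c: q ∧ p is T, □p is T. ✓
f: q ∧ p is F, □p is F. ✗
h: q ∧ p is F, □p is F. ✗
Satisfying worlds: {a, c}.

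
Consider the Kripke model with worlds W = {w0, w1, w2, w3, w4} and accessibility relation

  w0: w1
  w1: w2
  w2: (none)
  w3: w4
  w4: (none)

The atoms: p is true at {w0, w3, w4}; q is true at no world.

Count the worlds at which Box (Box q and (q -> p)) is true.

w0: successors {w1}; Box q and (q -> p) there: w1:F. ✗
w1: successors {w2}; Box q and (q -> p) there: w2:T. ✓
w2: no successors, so Box (Box q and (q -> p)) holds vacuously. ✓
w3: successors {w4}; Box q and (q -> p) there: w4:T. ✓
w4: no successors, so Box (Box q and (q -> p)) holds vacuously. ✓
Satisfying worlds: {w1, w2, w3, w4}.

4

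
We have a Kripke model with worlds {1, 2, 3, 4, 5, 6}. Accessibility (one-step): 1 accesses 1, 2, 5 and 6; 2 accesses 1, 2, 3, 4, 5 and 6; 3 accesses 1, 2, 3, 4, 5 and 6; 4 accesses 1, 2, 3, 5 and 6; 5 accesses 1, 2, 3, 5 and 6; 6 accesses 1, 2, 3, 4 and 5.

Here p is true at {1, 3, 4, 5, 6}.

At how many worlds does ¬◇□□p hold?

1: ◇□□p is F. ✓
2: ◇□□p is F. ✓
3: ◇□□p is F. ✓
4: ◇□□p is F. ✓
5: ◇□□p is F. ✓
6: ◇□□p is F. ✓
Satisfying worlds: {1, 2, 3, 4, 5, 6}.

6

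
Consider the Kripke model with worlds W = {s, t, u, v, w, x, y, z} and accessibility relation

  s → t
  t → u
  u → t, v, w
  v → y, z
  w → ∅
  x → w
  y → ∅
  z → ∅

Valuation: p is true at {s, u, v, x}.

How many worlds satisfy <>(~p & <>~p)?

s: successors {t}; ~p & <>~p there: t:F. ✗
t: successors {u}; ~p & <>~p there: u:F. ✗
u: successors {t, v, w}; ~p & <>~p there: t:F, v:F, w:F. ✗
v: successors {y, z}; ~p & <>~p there: y:F, z:F. ✗
w: no successors, so <>(~p & <>~p) fails. ✗
x: successors {w}; ~p & <>~p there: w:F. ✗
y: no successors, so <>(~p & <>~p) fails. ✗
z: no successors, so <>(~p & <>~p) fails. ✗
Satisfying worlds: ∅.

0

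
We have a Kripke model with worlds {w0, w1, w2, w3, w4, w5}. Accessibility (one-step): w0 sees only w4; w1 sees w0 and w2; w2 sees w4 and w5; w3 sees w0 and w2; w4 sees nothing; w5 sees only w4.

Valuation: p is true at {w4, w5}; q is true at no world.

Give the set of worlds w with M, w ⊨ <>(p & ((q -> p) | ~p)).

w0: successors {w4}; p & ((q -> p) | ~p) there: w4:T. ✓
w1: successors {w0, w2}; p & ((q -> p) | ~p) there: w0:F, w2:F. ✗
w2: successors {w4, w5}; p & ((q -> p) | ~p) there: w4:T, w5:T. ✓
w3: successors {w0, w2}; p & ((q -> p) | ~p) there: w0:F, w2:F. ✗
w4: no successors, so <>(p & ((q -> p) | ~p)) fails. ✗
w5: successors {w4}; p & ((q -> p) | ~p) there: w4:T. ✓

{w0, w2, w5}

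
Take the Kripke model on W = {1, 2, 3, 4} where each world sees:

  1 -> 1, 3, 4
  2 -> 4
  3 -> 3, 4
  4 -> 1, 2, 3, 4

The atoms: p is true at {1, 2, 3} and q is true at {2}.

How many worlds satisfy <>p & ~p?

1: <>p is T, ~p is F. ✗
2: <>p is F, ~p is F. ✗
3: <>p is T, ~p is F. ✗
4: <>p is T, ~p is T. ✓
Satisfying worlds: {4}.

1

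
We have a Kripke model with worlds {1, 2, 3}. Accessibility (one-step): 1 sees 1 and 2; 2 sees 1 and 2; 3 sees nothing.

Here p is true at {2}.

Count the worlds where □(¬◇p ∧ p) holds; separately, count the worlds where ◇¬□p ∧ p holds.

For □(¬◇p ∧ p):
1: successors {1, 2}; ¬◇p ∧ p there: 1:F, 2:F. ✗
2: successors {1, 2}; ¬◇p ∧ p there: 1:F, 2:F. ✗
3: no successors, so □(¬◇p ∧ p) holds vacuously. ✓
— 1 world.
For ◇¬□p ∧ p:
1: ◇¬□p is T, p is F. ✗
2: ◇¬□p is T, p is T. ✓
3: ◇¬□p is F, p is F. ✗
— 1 world.

1 and 1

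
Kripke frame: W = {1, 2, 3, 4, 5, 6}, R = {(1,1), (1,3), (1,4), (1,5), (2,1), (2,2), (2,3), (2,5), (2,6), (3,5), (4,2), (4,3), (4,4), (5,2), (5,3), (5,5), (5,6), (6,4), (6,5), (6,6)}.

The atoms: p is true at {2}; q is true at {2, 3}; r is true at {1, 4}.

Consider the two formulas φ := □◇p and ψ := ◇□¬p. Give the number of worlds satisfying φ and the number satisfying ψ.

For □◇p:
1: successors {1, 3, 4, 5}; ◇p there: 1:F, 3:F, 4:T, 5:T. ✗
2: successors {1, 2, 3, 5, 6}; ◇p there: 1:F, 2:T, 3:F, 5:T, 6:F. ✗
3: successors {5}; ◇p there: 5:T. ✓
4: successors {2, 3, 4}; ◇p there: 2:T, 3:F, 4:T. ✗
5: successors {2, 3, 5, 6}; ◇p there: 2:T, 3:F, 5:T, 6:F. ✗
6: successors {4, 5, 6}; ◇p there: 4:T, 5:T, 6:F. ✗
— 1 world.
For ◇□¬p:
1: successors {1, 3, 4, 5}; □¬p there: 1:T, 3:T, 4:F, 5:F. ✓
2: successors {1, 2, 3, 5, 6}; □¬p there: 1:T, 2:F, 3:T, 5:F, 6:T. ✓
3: successors {5}; □¬p there: 5:F. ✗
4: successors {2, 3, 4}; □¬p there: 2:F, 3:T, 4:F. ✓
5: successors {2, 3, 5, 6}; □¬p there: 2:F, 3:T, 5:F, 6:T. ✓
6: successors {4, 5, 6}; □¬p there: 4:F, 5:F, 6:T. ✓
— 5 worlds.

1 and 5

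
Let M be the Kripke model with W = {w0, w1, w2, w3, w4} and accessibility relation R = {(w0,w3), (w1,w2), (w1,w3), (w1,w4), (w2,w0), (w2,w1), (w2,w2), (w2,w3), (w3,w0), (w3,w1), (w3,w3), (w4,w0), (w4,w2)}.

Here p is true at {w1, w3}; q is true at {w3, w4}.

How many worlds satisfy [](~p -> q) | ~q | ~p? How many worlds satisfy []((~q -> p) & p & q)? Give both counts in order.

For [](~p -> q) | ~q | ~p:
w0: [](~p -> q) is T, ~q | ~p is T. ✓
w1: [](~p -> q) is F, ~q | ~p is T. ✓
w2: [](~p -> q) is F, ~q | ~p is T. ✓
w3: [](~p -> q) is F, ~q | ~p is F. ✗
w4: [](~p -> q) is F, ~q | ~p is T. ✓
— 4 worlds.
For []((~q -> p) & p & q):
w0: successors {w3}; (~q -> p) & p & q there: w3:T. ✓
w1: successors {w2, w3, w4}; (~q -> p) & p & q there: w2:F, w3:T, w4:F. ✗
w2: successors {w0, w1, w2, w3}; (~q -> p) & p & q there: w0:F, w1:F, w2:F, w3:T. ✗
w3: successors {w0, w1, w3}; (~q -> p) & p & q there: w0:F, w1:F, w3:T. ✗
w4: successors {w0, w2}; (~q -> p) & p & q there: w0:F, w2:F. ✗
— 1 world.

4 and 1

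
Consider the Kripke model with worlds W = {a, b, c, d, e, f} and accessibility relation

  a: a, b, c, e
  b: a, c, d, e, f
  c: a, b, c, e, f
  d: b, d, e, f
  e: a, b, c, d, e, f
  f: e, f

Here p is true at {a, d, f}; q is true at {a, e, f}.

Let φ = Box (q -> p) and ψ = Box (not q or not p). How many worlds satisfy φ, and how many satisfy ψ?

0 and 0

For Box (q -> p):
a: successors {a, b, c, e}; q -> p there: a:T, b:T, c:T, e:F. ✗
b: successors {a, c, d, e, f}; q -> p there: a:T, c:T, d:T, e:F, f:T. ✗
c: successors {a, b, c, e, f}; q -> p there: a:T, b:T, c:T, e:F, f:T. ✗
d: successors {b, d, e, f}; q -> p there: b:T, d:T, e:F, f:T. ✗
e: successors {a, b, c, d, e, f}; q -> p there: a:T, b:T, c:T, d:T, e:F, f:T. ✗
f: successors {e, f}; q -> p there: e:F, f:T. ✗
— 0 worlds.
For Box (not q or not p):
a: successors {a, b, c, e}; not q or not p there: a:F, b:T, c:T, e:T. ✗
b: successors {a, c, d, e, f}; not q or not p there: a:F, c:T, d:T, e:T, f:F. ✗
c: successors {a, b, c, e, f}; not q or not p there: a:F, b:T, c:T, e:T, f:F. ✗
d: successors {b, d, e, f}; not q or not p there: b:T, d:T, e:T, f:F. ✗
e: successors {a, b, c, d, e, f}; not q or not p there: a:F, b:T, c:T, d:T, e:T, f:F. ✗
f: successors {e, f}; not q or not p there: e:T, f:F. ✗
— 0 worlds.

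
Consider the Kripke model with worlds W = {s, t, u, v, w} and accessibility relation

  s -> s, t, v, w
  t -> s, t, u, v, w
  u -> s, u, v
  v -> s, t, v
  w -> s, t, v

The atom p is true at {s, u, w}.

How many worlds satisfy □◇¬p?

s: successors {s, t, v, w}; ◇¬p there: s:T, t:T, v:T, w:T. ✓
t: successors {s, t, u, v, w}; ◇¬p there: s:T, t:T, u:T, v:T, w:T. ✓
u: successors {s, u, v}; ◇¬p there: s:T, u:T, v:T. ✓
v: successors {s, t, v}; ◇¬p there: s:T, t:T, v:T. ✓
w: successors {s, t, v}; ◇¬p there: s:T, t:T, v:T. ✓
Satisfying worlds: {s, t, u, v, w}.

5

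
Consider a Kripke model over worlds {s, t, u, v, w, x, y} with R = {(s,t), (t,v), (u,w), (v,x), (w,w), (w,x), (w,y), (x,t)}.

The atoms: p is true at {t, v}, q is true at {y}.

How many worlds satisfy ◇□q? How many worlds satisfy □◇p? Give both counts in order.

1 and 4

For ◇□q:
s: successors {t}; □q there: t:F. ✗
t: successors {v}; □q there: v:F. ✗
u: successors {w}; □q there: w:F. ✗
v: successors {x}; □q there: x:F. ✗
w: successors {w, x, y}; □q there: w:F, x:F, y:T. ✓
x: successors {t}; □q there: t:F. ✗
y: no successors, so ◇□q fails. ✗
— 1 world.
For □◇p:
s: successors {t}; ◇p there: t:T. ✓
t: successors {v}; ◇p there: v:F. ✗
u: successors {w}; ◇p there: w:F. ✗
v: successors {x}; ◇p there: x:T. ✓
w: successors {w, x, y}; ◇p there: w:F, x:T, y:F. ✗
x: successors {t}; ◇p there: t:T. ✓
y: no successors, so □◇p holds vacuously. ✓
— 4 worlds.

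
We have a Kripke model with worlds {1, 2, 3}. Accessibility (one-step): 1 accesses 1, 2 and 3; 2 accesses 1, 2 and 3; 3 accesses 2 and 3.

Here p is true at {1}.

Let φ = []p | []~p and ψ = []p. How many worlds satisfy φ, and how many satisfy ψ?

1 and 0

For []p | []~p:
1: []p is F, []~p is F. ✗
2: []p is F, []~p is F. ✗
3: []p is F, []~p is T. ✓
— 1 world.
For []p:
1: successors {1, 2, 3}; p there: 1:T, 2:F, 3:F. ✗
2: successors {1, 2, 3}; p there: 1:T, 2:F, 3:F. ✗
3: successors {2, 3}; p there: 2:F, 3:F. ✗
— 0 worlds.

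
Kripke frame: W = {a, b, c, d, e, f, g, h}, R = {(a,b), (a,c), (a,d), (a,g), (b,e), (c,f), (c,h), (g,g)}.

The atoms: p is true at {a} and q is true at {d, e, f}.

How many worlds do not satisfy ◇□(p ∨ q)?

5

a: successors {b, c, d, g}; □(p ∨ q) there: b:T, c:F, d:T, g:F. ✓
b: successors {e}; □(p ∨ q) there: e:T. ✓
c: successors {f, h}; □(p ∨ q) there: f:T, h:T. ✓
d: no successors, so ◇□(p ∨ q) fails. ✗
e: no successors, so ◇□(p ∨ q) fails. ✗
f: no successors, so ◇□(p ∨ q) fails. ✗
g: successors {g}; □(p ∨ q) there: g:F. ✗
h: no successors, so ◇□(p ∨ q) fails. ✗
Satisfying worlds: {a, b, c}.
So ◇□(p ∨ q) fails at the other 5 worlds.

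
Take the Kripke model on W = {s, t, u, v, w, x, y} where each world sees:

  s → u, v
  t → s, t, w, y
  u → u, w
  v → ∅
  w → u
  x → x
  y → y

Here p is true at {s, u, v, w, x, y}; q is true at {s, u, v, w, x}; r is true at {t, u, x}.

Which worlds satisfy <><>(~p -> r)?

s: successors {u, v}; <>(~p -> r) there: u:T, v:F. ✓
t: successors {s, t, w, y}; <>(~p -> r) there: s:T, t:T, w:T, y:T. ✓
u: successors {u, w}; <>(~p -> r) there: u:T, w:T. ✓
v: no successors, so <><>(~p -> r) fails. ✗
w: successors {u}; <>(~p -> r) there: u:T. ✓
x: successors {x}; <>(~p -> r) there: x:T. ✓
y: successors {y}; <>(~p -> r) there: y:T. ✓

{s, t, u, w, x, y}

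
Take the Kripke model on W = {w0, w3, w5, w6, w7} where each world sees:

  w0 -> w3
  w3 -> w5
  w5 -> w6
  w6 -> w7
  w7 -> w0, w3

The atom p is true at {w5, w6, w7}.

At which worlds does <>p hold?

w0: successors {w3}; p there: w3:F. ✗
w3: successors {w5}; p there: w5:T. ✓
w5: successors {w6}; p there: w6:T. ✓
w6: successors {w7}; p there: w7:T. ✓
w7: successors {w0, w3}; p there: w0:F, w3:F. ✗

{w3, w5, w6}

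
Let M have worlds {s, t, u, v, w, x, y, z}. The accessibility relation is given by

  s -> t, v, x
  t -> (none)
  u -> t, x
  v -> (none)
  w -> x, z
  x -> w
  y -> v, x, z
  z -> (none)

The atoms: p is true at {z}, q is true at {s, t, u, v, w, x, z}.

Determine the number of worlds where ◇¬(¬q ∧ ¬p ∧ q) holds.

5

s: successors {t, v, x}; ¬(¬q ∧ ¬p ∧ q) there: t:T, v:T, x:T. ✓
t: no successors, so ◇¬(¬q ∧ ¬p ∧ q) fails. ✗
u: successors {t, x}; ¬(¬q ∧ ¬p ∧ q) there: t:T, x:T. ✓
v: no successors, so ◇¬(¬q ∧ ¬p ∧ q) fails. ✗
w: successors {x, z}; ¬(¬q ∧ ¬p ∧ q) there: x:T, z:T. ✓
x: successors {w}; ¬(¬q ∧ ¬p ∧ q) there: w:T. ✓
y: successors {v, x, z}; ¬(¬q ∧ ¬p ∧ q) there: v:T, x:T, z:T. ✓
z: no successors, so ◇¬(¬q ∧ ¬p ∧ q) fails. ✗
Satisfying worlds: {s, u, w, x, y}.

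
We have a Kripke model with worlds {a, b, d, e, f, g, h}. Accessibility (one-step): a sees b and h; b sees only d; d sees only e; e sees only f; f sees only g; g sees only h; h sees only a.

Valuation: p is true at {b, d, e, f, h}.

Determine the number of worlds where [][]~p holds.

a: successors {b, h}; []~p there: b:F, h:T. ✗
b: successors {d}; []~p there: d:F. ✗
d: successors {e}; []~p there: e:F. ✗
e: successors {f}; []~p there: f:T. ✓
f: successors {g}; []~p there: g:F. ✗
g: successors {h}; []~p there: h:T. ✓
h: successors {a}; []~p there: a:F. ✗
Satisfying worlds: {e, g}.

2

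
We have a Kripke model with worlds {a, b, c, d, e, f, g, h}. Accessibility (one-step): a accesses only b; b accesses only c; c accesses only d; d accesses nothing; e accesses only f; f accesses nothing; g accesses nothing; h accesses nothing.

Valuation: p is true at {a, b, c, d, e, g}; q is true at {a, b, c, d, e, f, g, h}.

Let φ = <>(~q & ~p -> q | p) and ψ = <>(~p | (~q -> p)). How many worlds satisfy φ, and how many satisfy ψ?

4 and 4

For <>(~q & ~p -> q | p):
a: successors {b}; ~q & ~p -> q | p there: b:T. ✓
b: successors {c}; ~q & ~p -> q | p there: c:T. ✓
c: successors {d}; ~q & ~p -> q | p there: d:T. ✓
d: no successors, so <>(~q & ~p -> q | p) fails. ✗
e: successors {f}; ~q & ~p -> q | p there: f:T. ✓
f: no successors, so <>(~q & ~p -> q | p) fails. ✗
g: no successors, so <>(~q & ~p -> q | p) fails. ✗
h: no successors, so <>(~q & ~p -> q | p) fails. ✗
— 4 worlds.
For <>(~p | (~q -> p)):
a: successors {b}; ~p | (~q -> p) there: b:T. ✓
b: successors {c}; ~p | (~q -> p) there: c:T. ✓
c: successors {d}; ~p | (~q -> p) there: d:T. ✓
d: no successors, so <>(~p | (~q -> p)) fails. ✗
e: successors {f}; ~p | (~q -> p) there: f:T. ✓
f: no successors, so <>(~p | (~q -> p)) fails. ✗
g: no successors, so <>(~p | (~q -> p)) fails. ✗
h: no successors, so <>(~p | (~q -> p)) fails. ✗
— 4 worlds.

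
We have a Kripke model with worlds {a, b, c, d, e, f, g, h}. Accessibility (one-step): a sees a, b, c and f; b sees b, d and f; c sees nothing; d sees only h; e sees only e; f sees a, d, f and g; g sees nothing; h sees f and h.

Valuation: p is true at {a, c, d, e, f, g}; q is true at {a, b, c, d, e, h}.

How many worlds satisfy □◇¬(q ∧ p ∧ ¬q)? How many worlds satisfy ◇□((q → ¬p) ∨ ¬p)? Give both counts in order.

6 and 5

For □◇¬(q ∧ p ∧ ¬q):
a: successors {a, b, c, f}; ◇¬(q ∧ p ∧ ¬q) there: a:T, b:T, c:F, f:T. ✗
b: successors {b, d, f}; ◇¬(q ∧ p ∧ ¬q) there: b:T, d:T, f:T. ✓
c: no successors, so □◇¬(q ∧ p ∧ ¬q) holds vacuously. ✓
d: successors {h}; ◇¬(q ∧ p ∧ ¬q) there: h:T. ✓
e: successors {e}; ◇¬(q ∧ p ∧ ¬q) there: e:T. ✓
f: successors {a, d, f, g}; ◇¬(q ∧ p ∧ ¬q) there: a:T, d:T, f:T, g:F. ✗
g: no successors, so □◇¬(q ∧ p ∧ ¬q) holds vacuously. ✓
h: successors {f, h}; ◇¬(q ∧ p ∧ ¬q) there: f:T, h:T. ✓
— 6 worlds.
For ◇□((q → ¬p) ∨ ¬p):
a: successors {a, b, c, f}; □((q → ¬p) ∨ ¬p) there: a:F, b:F, c:T, f:F. ✓
b: successors {b, d, f}; □((q → ¬p) ∨ ¬p) there: b:F, d:T, f:F. ✓
c: no successors, so ◇□((q → ¬p) ∨ ¬p) fails. ✗
d: successors {h}; □((q → ¬p) ∨ ¬p) there: h:T. ✓
e: successors {e}; □((q → ¬p) ∨ ¬p) there: e:F. ✗
f: successors {a, d, f, g}; □((q → ¬p) ∨ ¬p) there: a:F, d:T, f:F, g:T. ✓
g: no successors, so ◇□((q → ¬p) ∨ ¬p) fails. ✗
h: successors {f, h}; □((q → ¬p) ∨ ¬p) there: f:F, h:T. ✓
— 5 worlds.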